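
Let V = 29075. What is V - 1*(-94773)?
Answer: 123848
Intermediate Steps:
V - 1*(-94773) = 29075 - 1*(-94773) = 29075 + 94773 = 123848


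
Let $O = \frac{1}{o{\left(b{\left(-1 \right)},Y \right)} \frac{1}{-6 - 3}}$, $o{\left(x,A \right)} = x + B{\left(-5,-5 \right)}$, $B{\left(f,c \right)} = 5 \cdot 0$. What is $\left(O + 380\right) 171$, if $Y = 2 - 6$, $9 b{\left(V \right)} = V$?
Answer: $78831$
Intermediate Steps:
$b{\left(V \right)} = \frac{V}{9}$
$Y = -4$ ($Y = 2 - 6 = -4$)
$B{\left(f,c \right)} = 0$
$o{\left(x,A \right)} = x$ ($o{\left(x,A \right)} = x + 0 = x$)
$O = 81$ ($O = \frac{1}{\frac{1}{9} \left(-1\right) \frac{1}{-6 - 3}} = \frac{1}{\left(- \frac{1}{9}\right) \frac{1}{-9}} = \frac{1}{\left(- \frac{1}{9}\right) \left(- \frac{1}{9}\right)} = \frac{1}{\frac{1}{81}} = 81$)
$\left(O + 380\right) 171 = \left(81 + 380\right) 171 = 461 \cdot 171 = 78831$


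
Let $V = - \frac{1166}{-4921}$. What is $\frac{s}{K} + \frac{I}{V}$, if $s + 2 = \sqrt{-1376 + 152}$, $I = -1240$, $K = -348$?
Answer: $- \frac{530876897}{101442} - \frac{i \sqrt{34}}{58} \approx -5233.3 - 0.10053 i$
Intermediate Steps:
$V = \frac{1166}{4921}$ ($V = \left(-1166\right) \left(- \frac{1}{4921}\right) = \frac{1166}{4921} \approx 0.23694$)
$s = -2 + 6 i \sqrt{34}$ ($s = -2 + \sqrt{-1376 + 152} = -2 + \sqrt{-1224} = -2 + 6 i \sqrt{34} \approx -2.0 + 34.986 i$)
$\frac{s}{K} + \frac{I}{V} = \frac{-2 + 6 i \sqrt{34}}{-348} - \frac{1240}{\frac{1166}{4921}} = \left(-2 + 6 i \sqrt{34}\right) \left(- \frac{1}{348}\right) - \frac{3051020}{583} = \left(\frac{1}{174} - \frac{i \sqrt{34}}{58}\right) - \frac{3051020}{583} = - \frac{530876897}{101442} - \frac{i \sqrt{34}}{58}$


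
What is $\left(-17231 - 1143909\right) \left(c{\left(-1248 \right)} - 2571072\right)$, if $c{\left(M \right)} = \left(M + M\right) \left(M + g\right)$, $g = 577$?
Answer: $1040678691840$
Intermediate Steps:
$c{\left(M \right)} = 2 M \left(577 + M\right)$ ($c{\left(M \right)} = \left(M + M\right) \left(M + 577\right) = 2 M \left(577 + M\right)$)
$\left(-17231 - 1143909\right) \left(c{\left(-1248 \right)} - 2571072\right) = \left(-17231 - 1143909\right) \left(2 \left(-1248\right) \left(577 - 1248\right) - 2571072\right) = - 1161140 \left(2 \left(-1248\right) \left(-671\right) - 2571072\right) = - 1161140 \left(1674816 - 2571072\right) = \left(-1161140\right) \left(-896256\right) = 1040678691840$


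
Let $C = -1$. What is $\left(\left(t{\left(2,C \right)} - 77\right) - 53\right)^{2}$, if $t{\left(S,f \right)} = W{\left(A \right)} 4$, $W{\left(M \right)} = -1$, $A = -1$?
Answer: $17956$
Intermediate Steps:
$t{\left(S,f \right)} = -4$ ($t{\left(S,f \right)} = \left(-1\right) 4 = -4$)
$\left(\left(t{\left(2,C \right)} - 77\right) - 53\right)^{2} = \left(\left(-4 - 77\right) - 53\right)^{2} = \left(-81 - 53\right)^{2} = \left(-134\right)^{2} = 17956$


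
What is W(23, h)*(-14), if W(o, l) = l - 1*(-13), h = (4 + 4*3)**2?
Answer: -3766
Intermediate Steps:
h = 256 (h = (4 + 12)**2 = 16**2 = 256)
W(o, l) = 13 + l (W(o, l) = l + 13 = 13 + l)
W(23, h)*(-14) = (13 + 256)*(-14) = 269*(-14) = -3766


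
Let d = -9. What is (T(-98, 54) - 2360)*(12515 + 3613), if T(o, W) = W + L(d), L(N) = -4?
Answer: -37255680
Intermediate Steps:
T(o, W) = -4 + W (T(o, W) = W - 4 = -4 + W)
(T(-98, 54) - 2360)*(12515 + 3613) = ((-4 + 54) - 2360)*(12515 + 3613) = (50 - 2360)*16128 = -2310*16128 = -37255680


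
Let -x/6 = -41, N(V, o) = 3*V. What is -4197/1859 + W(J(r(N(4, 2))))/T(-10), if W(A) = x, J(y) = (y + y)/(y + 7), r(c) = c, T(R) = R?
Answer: -249642/9295 ≈ -26.858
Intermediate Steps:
J(y) = 2*y/(7 + y) (J(y) = (2*y)/(7 + y) = 2*y/(7 + y))
x = 246 (x = -6*(-41) = 246)
W(A) = 246
-4197/1859 + W(J(r(N(4, 2))))/T(-10) = -4197/1859 + 246/(-10) = -4197*1/1859 + 246*(-⅒) = -4197/1859 - 123/5 = -249642/9295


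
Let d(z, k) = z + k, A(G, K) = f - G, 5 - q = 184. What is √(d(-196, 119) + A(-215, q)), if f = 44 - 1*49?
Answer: √133 ≈ 11.533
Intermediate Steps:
q = -179 (q = 5 - 1*184 = 5 - 184 = -179)
f = -5 (f = 44 - 49 = -5)
A(G, K) = -5 - G
d(z, k) = k + z
√(d(-196, 119) + A(-215, q)) = √((119 - 196) + (-5 - 1*(-215))) = √(-77 + (-5 + 215)) = √(-77 + 210) = √133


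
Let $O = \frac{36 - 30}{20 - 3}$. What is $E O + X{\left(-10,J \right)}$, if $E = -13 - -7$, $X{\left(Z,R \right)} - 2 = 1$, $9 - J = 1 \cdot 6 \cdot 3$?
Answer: $\frac{15}{17} \approx 0.88235$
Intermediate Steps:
$J = -9$ ($J = 9 - 1 \cdot 6 \cdot 3 = 9 - 6 \cdot 3 = 9 - 18 = -9$)
$X{\left(Z,R \right)} = 3$ ($X{\left(Z,R \right)} = 2 + 1 = 3$)
$E = -6$ ($E = -13 + 7 = -6$)
$O = \frac{6}{17} \approx 0.35294$
$E O + X{\left(-10,J \right)} = \left(-6\right) \frac{6}{17} + 3 = - \frac{36}{17} + 3 = \frac{15}{17}$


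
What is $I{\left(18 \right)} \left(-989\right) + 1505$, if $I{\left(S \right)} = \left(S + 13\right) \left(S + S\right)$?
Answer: $-1102219$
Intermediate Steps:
$I{\left(S \right)} = 2 S \left(13 + S\right)$ ($I{\left(S \right)} = \left(13 + S\right) 2 S = 2 S \left(13 + S\right)$)
$I{\left(18 \right)} \left(-989\right) + 1505 = 2 \cdot 18 \left(13 + 18\right) \left(-989\right) + 1505 = 2 \cdot 18 \cdot 31 \left(-989\right) + 1505 = 1116 \left(-989\right) + 1505 = -1103724 + 1505 = -1102219$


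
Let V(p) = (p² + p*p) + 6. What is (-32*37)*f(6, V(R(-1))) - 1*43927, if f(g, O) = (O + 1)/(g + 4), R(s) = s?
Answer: -224963/5 ≈ -44993.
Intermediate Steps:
V(p) = 6 + 2*p² (V(p) = (p² + p²) + 6 = 2*p² + 6 = 6 + 2*p²)
f(g, O) = (1 + O)/(4 + g)
(-32*37)*f(6, V(R(-1))) - 1*43927 = (-32*37)*((1 + (6 + 2*(-1)²))/(4 + 6)) - 1*43927 = -1184*(1 + (6 + 2*1))/10 - 43927 = -592*(1 + (6 + 2))/5 - 43927 = -592*(1 + 8)/5 - 43927 = -592*9/5 - 43927 = -1184*9/10 - 43927 = -5328/5 - 43927 = -224963/5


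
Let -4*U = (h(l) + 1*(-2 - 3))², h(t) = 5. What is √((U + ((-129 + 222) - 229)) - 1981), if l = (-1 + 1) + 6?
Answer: I*√2117 ≈ 46.011*I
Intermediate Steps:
l = 6 (l = 0 + 6 = 6)
U = 0 (U = -(5 + 1*(-2 - 3))²/4 = -(5 + 1*(-5))²/4 = -(5 - 5)²/4 = -¼*0² = -¼*0 = 0)
√((U + ((-129 + 222) - 229)) - 1981) = √((0 + ((-129 + 222) - 229)) - 1981) = √((0 + (93 - 229)) - 1981) = √((0 - 136) - 1981) = √(-136 - 1981) = √(-2117) = I*√2117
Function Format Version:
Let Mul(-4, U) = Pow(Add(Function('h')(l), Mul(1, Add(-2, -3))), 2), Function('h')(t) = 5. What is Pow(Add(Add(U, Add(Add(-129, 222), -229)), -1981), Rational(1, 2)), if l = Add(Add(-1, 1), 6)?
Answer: Mul(I, Pow(2117, Rational(1, 2))) ≈ Mul(46.011, I)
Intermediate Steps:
l = 6 (l = Add(0, 6) = 6)
U = 0 (U = Mul(Rational(-1, 4), Pow(Add(5, Mul(1, Add(-2, -3))), 2)) = Mul(Rational(-1, 4), Pow(Add(5, Mul(1, -5)), 2)) = Mul(Rational(-1, 4), Pow(Add(5, -5), 2)) = Mul(Rational(-1, 4), Pow(0, 2)) = Mul(Rational(-1, 4), 0) = 0)
Pow(Add(Add(U, Add(Add(-129, 222), -229)), -1981), Rational(1, 2)) = Pow(Add(Add(0, Add(Add(-129, 222), -229)), -1981), Rational(1, 2)) = Pow(Add(Add(0, Add(93, -229)), -1981), Rational(1, 2)) = Pow(Add(Add(0, -136), -1981), Rational(1, 2)) = Pow(Add(-136, -1981), Rational(1, 2)) = Pow(-2117, Rational(1, 2)) = Mul(I, Pow(2117, Rational(1, 2)))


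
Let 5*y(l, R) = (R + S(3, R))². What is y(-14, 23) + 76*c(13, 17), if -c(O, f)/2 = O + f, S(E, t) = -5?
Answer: -22476/5 ≈ -4495.2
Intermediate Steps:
c(O, f) = -2*O - 2*f (c(O, f) = -2*(O + f) = -2*O - 2*f)
y(l, R) = (-5 + R)²/5 (y(l, R) = (R - 5)²/5 = (-5 + R)²/5)
y(-14, 23) + 76*c(13, 17) = (-5 + 23)²/5 + 76*(-2*13 - 2*17) = (⅕)*18² + 76*(-26 - 34) = (⅕)*324 + 76*(-60) = 324/5 - 4560 = -22476/5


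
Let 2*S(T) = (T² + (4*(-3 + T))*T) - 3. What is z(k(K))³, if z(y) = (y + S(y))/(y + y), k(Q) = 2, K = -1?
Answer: -27/512 ≈ -0.052734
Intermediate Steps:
S(T) = -3/2 + T²/2 + T*(-12 + 4*T)/2 (S(T) = ((T² + (4*(-3 + T))*T) - 3)/2 = ((T² + (-12 + 4*T)*T) - 3)/2 = ((T² + T*(-12 + 4*T)) - 3)/2 = (-3 + T² + T*(-12 + 4*T))/2 = -3/2 + T²/2 + T*(-12 + 4*T)/2)
z(y) = (-3/2 - 5*y + 5*y²/2)/(2*y) (z(y) = (y + (-3/2 - 6*y + 5*y²/2))/(y + y) = (-3/2 - 5*y + 5*y²/2)/((2*y)) = (-3/2 - 5*y + 5*y²/2)*(1/(2*y)) = (-3/2 - 5*y + 5*y²/2)/(2*y))
z(k(K))³ = ((¼)*(-3 - 10*2 + 5*2²)/2)³ = ((¼)*(½)*(-3 - 20 + 5*4))³ = ((¼)*(½)*(-3 - 20 + 20))³ = ((¼)*(½)*(-3))³ = (-3/8)³ = -27/512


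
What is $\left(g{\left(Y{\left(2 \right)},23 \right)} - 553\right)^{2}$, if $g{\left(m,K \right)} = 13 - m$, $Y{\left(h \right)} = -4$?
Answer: $287296$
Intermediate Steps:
$\left(g{\left(Y{\left(2 \right)},23 \right)} - 553\right)^{2} = \left(\left(13 - -4\right) - 553\right)^{2} = \left(\left(13 + 4\right) - 553\right)^{2} = \left(17 - 553\right)^{2} = \left(-536\right)^{2} = 287296$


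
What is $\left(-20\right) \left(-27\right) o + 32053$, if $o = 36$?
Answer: $51493$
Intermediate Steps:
$\left(-20\right) \left(-27\right) o + 32053 = \left(-20\right) \left(-27\right) 36 + 32053 = 540 \cdot 36 + 32053 = 19440 + 32053 = 51493$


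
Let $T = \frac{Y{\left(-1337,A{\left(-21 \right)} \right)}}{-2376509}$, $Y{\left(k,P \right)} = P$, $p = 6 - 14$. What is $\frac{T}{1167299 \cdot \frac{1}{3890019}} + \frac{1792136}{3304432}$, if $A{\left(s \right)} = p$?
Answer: $\frac{88779663954842065}{163693098345879902} \approx 0.54235$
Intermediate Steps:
$p = -8$
$A{\left(s \right)} = -8$
$T = \frac{8}{2376509}$ ($T = - \frac{8}{-2376509} = \left(-8\right) \left(- \frac{1}{2376509}\right) = \frac{8}{2376509} \approx 3.3663 \cdot 10^{-6}$)
$\frac{T}{1167299 \cdot \frac{1}{3890019}} + \frac{1792136}{3304432} = \frac{8}{2376509 \cdot \frac{1167299}{3890019}} + \frac{1792136}{3304432} = \frac{8}{2376509 \cdot 1167299 \cdot \frac{1}{3890019}} + 1792136 \cdot \frac{1}{3304432} = \frac{8}{2376509 \cdot \frac{166757}{555717}} + \frac{224017}{413054} = \frac{8}{2376509} \cdot \frac{555717}{166757} + \frac{224017}{413054} = \frac{4445736}{396299511313} + \frac{224017}{413054} = \frac{88779663954842065}{163693098345879902}$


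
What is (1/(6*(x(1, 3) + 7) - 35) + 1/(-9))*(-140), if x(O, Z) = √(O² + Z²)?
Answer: 52360/2799 - 840*√10/311 ≈ 10.165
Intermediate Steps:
(1/(6*(x(1, 3) + 7) - 35) + 1/(-9))*(-140) = (1/(6*(√(1² + 3²) + 7) - 35) + 1/(-9))*(-140) = (1/(6*(√(1 + 9) + 7) - 35) - ⅑)*(-140) = (1/(6*(√10 + 7) - 35) - ⅑)*(-140) = (1/(6*(7 + √10) - 35) - ⅑)*(-140) = (1/((42 + 6*√10) - 35) - ⅑)*(-140) = (1/(7 + 6*√10) - ⅑)*(-140) = (-⅑ + 1/(7 + 6*√10))*(-140) = 140/9 - 140/(7 + 6*√10)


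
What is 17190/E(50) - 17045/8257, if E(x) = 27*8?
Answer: 7680895/99084 ≈ 77.519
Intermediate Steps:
E(x) = 216
17190/E(50) - 17045/8257 = 17190/216 - 17045/8257 = 17190*(1/216) - 17045*1/8257 = 955/12 - 17045/8257 = 7680895/99084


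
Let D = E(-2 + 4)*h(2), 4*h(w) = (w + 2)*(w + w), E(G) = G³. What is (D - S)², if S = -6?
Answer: 1444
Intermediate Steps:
h(w) = w*(2 + w)/2 (h(w) = ((w + 2)*(w + w))/4 = ((2 + w)*(2*w))/4 = (2*w*(2 + w))/4 = w*(2 + w)/2)
D = 32 (D = (-2 + 4)³*((½)*2*(2 + 2)) = 2³*((½)*2*4) = 8*4 = 32)
(D - S)² = (32 - 1*(-6))² = (32 + 6)² = 38² = 1444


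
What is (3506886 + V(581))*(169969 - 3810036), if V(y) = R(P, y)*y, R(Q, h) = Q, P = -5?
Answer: -12754725606727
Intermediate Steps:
V(y) = -5*y
(3506886 + V(581))*(169969 - 3810036) = (3506886 - 5*581)*(169969 - 3810036) = (3506886 - 2905)*(-3640067) = 3503981*(-3640067) = -12754725606727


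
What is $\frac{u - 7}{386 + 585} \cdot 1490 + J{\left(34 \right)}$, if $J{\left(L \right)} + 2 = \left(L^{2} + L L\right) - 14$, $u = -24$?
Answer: $\frac{2183226}{971} \approx 2248.4$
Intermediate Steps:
$J{\left(L \right)} = -16 + 2 L^{2}$ ($J{\left(L \right)} = -2 - \left(14 - L^{2} - L L\right) = -2 + \left(\left(L^{2} + L^{2}\right) - 14\right) = -2 + \left(2 L^{2} - 14\right) = -2 + \left(-14 + 2 L^{2}\right) = -16 + 2 L^{2}$)
$\frac{u - 7}{386 + 585} \cdot 1490 + J{\left(34 \right)} = \frac{-24 - 7}{386 + 585} \cdot 1490 - \left(16 - 2 \cdot 34^{2}\right) = - \frac{31}{971} \cdot 1490 + \left(-16 + 2 \cdot 1156\right) = \left(-31\right) \frac{1}{971} \cdot 1490 + \left(-16 + 2312\right) = \left(- \frac{31}{971}\right) 1490 + 2296 = - \frac{46190}{971} + 2296 = \frac{2183226}{971}$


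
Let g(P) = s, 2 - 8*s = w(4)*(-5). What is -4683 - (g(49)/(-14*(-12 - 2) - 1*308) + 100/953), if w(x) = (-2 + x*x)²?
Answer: -1998955629/426944 ≈ -4682.0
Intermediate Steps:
w(x) = (-2 + x²)²
s = 491/4 (s = ¼ - (-2 + 4²)²*(-5)/8 = ¼ - (-2 + 16)²*(-5)/8 = ¼ - 14²*(-5)/8 = ¼ - 49*(-5)/2 = ¼ - ⅛*(-980) = ¼ + 245/2 = 491/4 ≈ 122.75)
g(P) = 491/4
-4683 - (g(49)/(-14*(-12 - 2) - 1*308) + 100/953) = -4683 - (491/(4*(-14*(-12 - 2) - 1*308)) + 100/953) = -4683 - (491/(4*(-14*(-14) - 308)) + 100*(1/953)) = -4683 - (491/(4*(196 - 308)) + 100/953) = -4683 - ((491/4)/(-112) + 100/953) = -4683 - ((491/4)*(-1/112) + 100/953) = -4683 - (-491/448 + 100/953) = -4683 - 1*(-423123/426944) = -4683 + 423123/426944 = -1998955629/426944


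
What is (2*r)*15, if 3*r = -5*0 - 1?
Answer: -10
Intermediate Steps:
r = -⅓ (r = (-5*0 - 1)/3 = (0 - 1)/3 = (⅓)*(-1) = -⅓ ≈ -0.33333)
(2*r)*15 = (2*(-⅓))*15 = -⅔*15 = -10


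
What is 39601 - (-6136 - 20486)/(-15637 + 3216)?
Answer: 491857399/12421 ≈ 39599.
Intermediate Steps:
39601 - (-6136 - 20486)/(-15637 + 3216) = 39601 - (-26622)/(-12421) = 39601 - (-26622)*(-1)/12421 = 39601 - 1*26622/12421 = 39601 - 26622/12421 = 491857399/12421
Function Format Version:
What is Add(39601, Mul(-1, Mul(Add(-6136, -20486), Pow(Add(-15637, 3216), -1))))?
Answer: Rational(491857399, 12421) ≈ 39599.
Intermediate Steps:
Add(39601, Mul(-1, Mul(Add(-6136, -20486), Pow(Add(-15637, 3216), -1)))) = Add(39601, Mul(-1, Mul(-26622, Pow(-12421, -1)))) = Add(39601, Mul(-1, Mul(-26622, Rational(-1, 12421)))) = Add(39601, Mul(-1, Rational(26622, 12421))) = Add(39601, Rational(-26622, 12421)) = Rational(491857399, 12421)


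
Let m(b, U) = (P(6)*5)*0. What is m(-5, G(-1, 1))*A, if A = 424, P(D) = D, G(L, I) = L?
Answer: 0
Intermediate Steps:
m(b, U) = 0 (m(b, U) = (6*5)*0 = 30*0 = 0)
m(-5, G(-1, 1))*A = 0*424 = 0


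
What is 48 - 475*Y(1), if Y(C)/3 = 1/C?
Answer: -1377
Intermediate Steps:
Y(C) = 3/C
48 - 475*Y(1) = 48 - 1425/1 = 48 - 1425 = -1377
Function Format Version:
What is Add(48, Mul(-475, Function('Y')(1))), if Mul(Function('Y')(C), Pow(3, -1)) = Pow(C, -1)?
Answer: -1377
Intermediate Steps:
Function('Y')(C) = Mul(3, Pow(C, -1))
Add(48, Mul(-475, Function('Y')(1))) = Add(48, Mul(-475, Mul(3, Pow(1, -1)))) = Add(48, Mul(-475, Mul(3, 1))) = Add(48, Mul(-475, 3)) = Add(48, -1425) = -1377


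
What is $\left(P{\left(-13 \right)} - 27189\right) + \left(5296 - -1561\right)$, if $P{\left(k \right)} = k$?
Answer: $-20345$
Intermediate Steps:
$\left(P{\left(-13 \right)} - 27189\right) + \left(5296 - -1561\right) = \left(-13 - 27189\right) + \left(5296 - -1561\right) = -27202 + \left(5296 + 1561\right) = -27202 + 6857 = -20345$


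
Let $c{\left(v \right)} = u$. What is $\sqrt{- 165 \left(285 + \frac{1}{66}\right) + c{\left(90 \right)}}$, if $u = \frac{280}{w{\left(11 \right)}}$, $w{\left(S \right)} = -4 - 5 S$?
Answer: $\frac{3 i \sqrt{72764110}}{118} \approx 216.87 i$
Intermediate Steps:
$u = - \frac{280}{59}$ ($u = \frac{280}{-4 - 55} = \frac{280}{-59} = 280 \left(- \frac{1}{59}\right) = - \frac{280}{59} \approx -4.7458$)
$c{\left(v \right)} = - \frac{280}{59}$
$\sqrt{- 165 \left(285 + \frac{1}{66}\right) + c{\left(90 \right)}} = \sqrt{- 165 \left(285 + \frac{1}{66}\right) - \frac{280}{59}} = \sqrt{\left(-165\right) \frac{18811}{66} - \frac{280}{59}} = \sqrt{- \frac{94055}{2} - \frac{280}{59}} = \sqrt{- \frac{5549805}{118}} = \frac{3 i \sqrt{72764110}}{118}$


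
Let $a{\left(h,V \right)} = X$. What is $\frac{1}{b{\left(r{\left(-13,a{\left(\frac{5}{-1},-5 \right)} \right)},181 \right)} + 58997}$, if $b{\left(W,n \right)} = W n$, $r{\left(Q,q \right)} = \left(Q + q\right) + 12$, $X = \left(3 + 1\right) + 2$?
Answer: $\frac{1}{59902} \approx 1.6694 \cdot 10^{-5}$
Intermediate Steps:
$X = 6$ ($X = 4 + 2 = 6$)
$a{\left(h,V \right)} = 6$
$r{\left(Q,q \right)} = 12 + Q + q$
$\frac{1}{b{\left(r{\left(-13,a{\left(\frac{5}{-1},-5 \right)} \right)},181 \right)} + 58997} = \frac{1}{\left(12 - 13 + 6\right) 181 + 58997} = \frac{1}{5 \cdot 181 + 58997} = \frac{1}{905 + 58997} = \frac{1}{59902}$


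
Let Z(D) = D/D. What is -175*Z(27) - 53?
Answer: -228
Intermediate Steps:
Z(D) = 1
-175*Z(27) - 53 = -175*1 - 53 = -175 - 53 = -228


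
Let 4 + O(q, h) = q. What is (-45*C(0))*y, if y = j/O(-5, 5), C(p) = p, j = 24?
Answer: 0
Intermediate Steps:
O(q, h) = -4 + q
y = -8/3 (y = 24/(-4 - 5) = 24/(-9) = 24*(-⅑) = -8/3 ≈ -2.6667)
(-45*C(0))*y = -45*0*(-8/3) = 0*(-8/3) = 0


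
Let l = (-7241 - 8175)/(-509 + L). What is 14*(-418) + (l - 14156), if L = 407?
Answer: -1012700/51 ≈ -19857.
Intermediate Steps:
l = 7708/51 (l = (-7241 - 8175)/(-509 + 407) = -15416/(-102) = -15416*(-1/102) = 7708/51 ≈ 151.14)
14*(-418) + (l - 14156) = 14*(-418) + (7708/51 - 14156) = -5852 - 714248/51 = -1012700/51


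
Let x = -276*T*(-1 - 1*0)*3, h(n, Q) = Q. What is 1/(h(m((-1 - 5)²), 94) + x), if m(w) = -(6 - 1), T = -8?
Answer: -1/6530 ≈ -0.00015314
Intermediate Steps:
m(w) = -5 (m(w) = -1*5 = -5)
x = -6624 (x = -276*(-8*(-1 - 1*0))*3 = -276*(-8*(-1 + 0))*3 = -276*(-8*(-1))*3 = -2208*3 = -276*24 = -6624)
1/(h(m((-1 - 5)²), 94) + x) = 1/(94 - 6624) = 1/(-6530) = -1/6530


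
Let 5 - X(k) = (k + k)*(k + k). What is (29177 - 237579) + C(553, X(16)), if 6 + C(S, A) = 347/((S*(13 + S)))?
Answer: -65231286837/312998 ≈ -2.0841e+5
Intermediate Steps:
X(k) = 5 - 4*k² (X(k) = 5 - (k + k)*(k + k) = 5 - 2*k*2*k = 5 - 4*k²)
C(S, A) = -6 + 347/(S*(13 + S)) (C(S, A) = -6 + 347/((S*(13 + S))) = -6 + 347*(1/(S*(13 + S))) = -6 + 347/(S*(13 + S)))
(29177 - 237579) + C(553, X(16)) = (29177 - 237579) + (347 - 78*553 - 6*553²)/(553*(13 + 553)) = -208402 + (1/553)*(347 - 43134 - 6*305809)/566 = -208402 + (1/553)*(1/566)*(347 - 43134 - 1834854) = -208402 + (1/553)*(1/566)*(-1877641) = -208402 - 1877641/312998 = -65231286837/312998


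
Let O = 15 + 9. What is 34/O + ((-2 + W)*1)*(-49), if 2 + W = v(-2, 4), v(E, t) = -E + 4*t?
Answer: -8215/12 ≈ -684.58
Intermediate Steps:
O = 24
W = 16 (W = -2 + (-1*(-2) + 4*4) = -2 + (2 + 16) = -2 + 18 = 16)
34/O + ((-2 + W)*1)*(-49) = 34/24 + ((-2 + 16)*1)*(-49) = 34*(1/24) + (14*1)*(-49) = 17/12 + 14*(-49) = 17/12 - 686 = -8215/12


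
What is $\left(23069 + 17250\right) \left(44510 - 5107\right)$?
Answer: $1588689557$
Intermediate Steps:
$\left(23069 + 17250\right) \left(44510 - 5107\right) = 40319 \left(44510 - 5107\right) = 40319 \cdot 39403 = 1588689557$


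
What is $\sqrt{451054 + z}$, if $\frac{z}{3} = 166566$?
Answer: $4 \sqrt{59422} \approx 975.07$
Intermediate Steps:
$z = 499698$ ($z = 3 \cdot 166566 = 499698$)
$\sqrt{451054 + z} = \sqrt{451054 + 499698} = \sqrt{950752} = 4 \sqrt{59422}$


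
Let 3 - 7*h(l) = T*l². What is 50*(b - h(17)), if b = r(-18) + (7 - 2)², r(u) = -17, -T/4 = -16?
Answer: 927450/7 ≈ 1.3249e+5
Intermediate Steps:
T = 64 (T = -4*(-16) = 64)
b = 8 (b = -17 + (7 - 2)² = -17 + 5² = -17 + 25 = 8)
h(l) = 3/7 - 64*l²/7
50*(b - h(17)) = 50*(8 - (3/7 - 64/7*17²)) = 50*(8 - (3/7 - 64/7*289)) = 50*(8 - (3/7 - 18496/7)) = 50*(8 - 1*(-18493/7)) = 50*(8 + 18493/7) = 50*(18549/7) = 927450/7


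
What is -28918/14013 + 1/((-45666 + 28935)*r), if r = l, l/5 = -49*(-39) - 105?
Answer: -161813272139/78411002670 ≈ -2.0637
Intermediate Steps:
l = 9030 (l = 5*(-49*(-39) - 105) = 5*(1911 - 105) = 5*1806 = 9030)
r = 9030
-28918/14013 + 1/((-45666 + 28935)*r) = -28918/14013 + 1/((-45666 + 28935)*9030) = -28918*1/14013 + (1/9030)/(-16731) = -28918/14013 - 1/16731*1/9030 = -28918/14013 - 1/151080930 = -161813272139/78411002670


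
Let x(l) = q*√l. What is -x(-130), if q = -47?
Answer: 47*I*√130 ≈ 535.88*I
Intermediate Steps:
x(l) = -47*√l
-x(-130) = -(-47)*√(-130) = -(-47)*I*√130 = 47*I*√130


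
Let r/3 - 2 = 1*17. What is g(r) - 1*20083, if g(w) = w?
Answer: -20026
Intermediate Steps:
r = 57 (r = 6 + 3*(1*17) = 6 + 3*17 = 6 + 51 = 57)
g(r) - 1*20083 = 57 - 1*20083 = 57 - 20083 = -20026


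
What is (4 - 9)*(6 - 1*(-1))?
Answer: -35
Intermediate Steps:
(4 - 9)*(6 - 1*(-1)) = -5*(6 + 1) = -5*7 = -35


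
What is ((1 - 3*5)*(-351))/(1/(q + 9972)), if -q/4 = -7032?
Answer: 187223400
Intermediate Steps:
q = 28128 (q = -4*(-7032) = 28128)
((1 - 3*5)*(-351))/(1/(q + 9972)) = ((1 - 3*5)*(-351))/(1/(28128 + 9972)) = ((1 - 15)*(-351))/(1/38100) = (-14*(-351))/(1/38100) = 4914*38100 = 187223400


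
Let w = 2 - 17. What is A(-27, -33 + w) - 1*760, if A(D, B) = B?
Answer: -808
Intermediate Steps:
w = -15
A(-27, -33 + w) - 1*760 = (-33 - 15) - 1*760 = -48 - 760 = -808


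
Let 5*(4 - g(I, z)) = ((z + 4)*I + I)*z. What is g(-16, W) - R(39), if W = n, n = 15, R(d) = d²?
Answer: -557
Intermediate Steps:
W = 15
g(I, z) = 4 - z*(I + I*(4 + z))/5 (g(I, z) = 4 - ((z + 4)*I + I)*z/5 = 4 - ((4 + z)*I + I)*z/5 = 4 - (I*(4 + z) + I)*z/5 = 4 - (I + I*(4 + z))*z/5 = 4 - z*(I + I*(4 + z))/5)
g(-16, W) - R(39) = (4 - 1*(-16)*15 - ⅕*(-16)*15²) - 1*39² = (4 + 240 - ⅕*(-16)*225) - 1*1521 = (4 + 240 + 720) - 1521 = 964 - 1521 = -557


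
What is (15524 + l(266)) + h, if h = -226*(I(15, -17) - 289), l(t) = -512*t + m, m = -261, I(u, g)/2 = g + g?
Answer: -40247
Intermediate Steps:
I(u, g) = 4*g (I(u, g) = 2*(g + g) = 2*(2*g) = 4*g)
l(t) = -261 - 512*t (l(t) = -512*t - 261 = -261 - 512*t)
h = 80682 (h = -226*(4*(-17) - 289) = -226*(-68 - 289) = -226*(-357) = 80682)
(15524 + l(266)) + h = (15524 + (-261 - 512*266)) + 80682 = (15524 + (-261 - 136192)) + 80682 = (15524 - 136453) + 80682 = -120929 + 80682 = -40247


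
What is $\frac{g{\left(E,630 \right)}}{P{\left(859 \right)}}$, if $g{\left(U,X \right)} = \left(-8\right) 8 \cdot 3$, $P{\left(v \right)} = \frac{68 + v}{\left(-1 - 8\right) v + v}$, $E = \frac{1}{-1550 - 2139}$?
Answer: $\frac{439808}{309} \approx 1423.3$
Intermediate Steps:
$E = - \frac{1}{3689}$ ($E = \frac{1}{-3689} = - \frac{1}{3689} \approx -0.00027108$)
$P{\left(v \right)} = - \frac{68 + v}{8 v}$ ($P{\left(v \right)} = \frac{68 + v}{- 9 v + v} = \frac{68 + v}{\left(-8\right) v} = \left(68 + v\right) \left(- \frac{1}{8 v}\right) = - \frac{68 + v}{8 v}$)
$g{\left(U,X \right)} = -192$ ($g{\left(U,X \right)} = \left(-64\right) 3 = -192$)
$\frac{g{\left(E,630 \right)}}{P{\left(859 \right)}} = - \frac{192}{\frac{1}{8} \cdot \frac{1}{859} \left(-68 - 859\right)} = - \frac{192}{\frac{1}{8} \cdot \frac{1}{859} \left(-927\right)} = - \frac{192}{- \frac{927}{6872}} = \left(-192\right) \left(- \frac{6872}{927}\right) = \frac{439808}{309}$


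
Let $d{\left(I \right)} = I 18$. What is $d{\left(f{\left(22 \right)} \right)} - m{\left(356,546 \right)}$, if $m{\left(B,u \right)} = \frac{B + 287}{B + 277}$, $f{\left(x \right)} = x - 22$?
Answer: $- \frac{643}{633} \approx -1.0158$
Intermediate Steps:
$f{\left(x \right)} = -22 + x$
$m{\left(B,u \right)} = \frac{287 + B}{277 + B}$
$d{\left(I \right)} = 18 I$
$d{\left(f{\left(22 \right)} \right)} - m{\left(356,546 \right)} = 18 \left(-22 + 22\right) - \frac{287 + 356}{277 + 356} = 18 \cdot 0 - \frac{1}{633} \cdot 643 = 0 - \frac{1}{633} \cdot 643 = 0 - \frac{643}{633} = - \frac{643}{633}$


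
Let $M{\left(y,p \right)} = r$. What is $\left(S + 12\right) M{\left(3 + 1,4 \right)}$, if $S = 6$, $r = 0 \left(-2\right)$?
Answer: $0$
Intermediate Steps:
$r = 0$
$M{\left(y,p \right)} = 0$
$\left(S + 12\right) M{\left(3 + 1,4 \right)} = \left(6 + 12\right) 0 = 18 \cdot 0 = 0$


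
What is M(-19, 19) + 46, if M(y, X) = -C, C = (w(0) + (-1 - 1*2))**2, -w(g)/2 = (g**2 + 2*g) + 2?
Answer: -3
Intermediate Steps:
w(g) = -4 - 4*g - 2*g**2 (w(g) = -2*((g**2 + 2*g) + 2) = -2*(2 + g**2 + 2*g) = -4 - 4*g - 2*g**2)
C = 49 (C = ((-4 - 4*0 - 2*0**2) + (-1 - 1*2))**2 = ((-4 + 0 - 2*0) + (-1 - 2))**2 = ((-4 + 0 + 0) - 3)**2 = (-4 - 3)**2 = (-7)**2 = 49)
M(y, X) = -49 (M(y, X) = -1*49 = -49)
M(-19, 19) + 46 = -49 + 46 = -3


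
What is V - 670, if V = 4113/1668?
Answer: -371149/556 ≈ -667.53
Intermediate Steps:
V = 1371/556 (V = 4113*(1/1668) = 1371/556 ≈ 2.4658)
V - 670 = 1371/556 - 670 = -371149/556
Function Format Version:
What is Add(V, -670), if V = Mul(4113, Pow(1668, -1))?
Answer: Rational(-371149, 556) ≈ -667.53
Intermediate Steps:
V = Rational(1371, 556) (V = Mul(4113, Rational(1, 1668)) = Rational(1371, 556) ≈ 2.4658)
Add(V, -670) = Add(Rational(1371, 556), -670) = Rational(-371149, 556)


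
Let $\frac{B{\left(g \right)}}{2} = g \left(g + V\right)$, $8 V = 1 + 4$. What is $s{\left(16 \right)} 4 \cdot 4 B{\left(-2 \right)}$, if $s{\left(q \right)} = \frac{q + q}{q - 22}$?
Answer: $- \frac{1408}{3} \approx -469.33$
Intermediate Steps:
$V = \frac{5}{8}$ ($V = \frac{1 + 4}{8} = \frac{1}{8} \cdot 5 = \frac{5}{8} \approx 0.625$)
$B{\left(g \right)} = 2 g \left(\frac{5}{8} + g\right)$ ($B{\left(g \right)} = 2 g \left(g + \frac{5}{8}\right) = 2 g \left(\frac{5}{8} + g\right)$)
$s{\left(q \right)} = \frac{2 q}{-22 + q}$
$s{\left(16 \right)} 4 \cdot 4 B{\left(-2 \right)} = 2 \cdot 16 \frac{1}{-22 + 16} \cdot 4 \cdot 4 \cdot \frac{1}{4} \left(-2\right) \left(5 + 8 \left(-2\right)\right) = 2 \cdot 16 \frac{1}{-6} \cdot 16 \cdot \frac{1}{4} \left(-2\right) \left(5 - 16\right) = 2 \cdot 16 \left(- \frac{1}{6}\right) 16 \cdot \frac{1}{4} \left(-2\right) \left(-11\right) = - \frac{16 \cdot 16 \cdot \frac{11}{2}}{3} = \left(- \frac{16}{3}\right) 88 = - \frac{1408}{3}$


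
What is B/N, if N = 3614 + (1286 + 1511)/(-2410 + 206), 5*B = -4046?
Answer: -8917384/39812295 ≈ -0.22399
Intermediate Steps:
B = -4046/5 (B = (⅕)*(-4046) = -4046/5 ≈ -809.20)
N = 7962459/2204 (N = 3614 + 2797/(-2204) = 3614 + 2797*(-1/2204) = 3614 - 2797/2204 = 7962459/2204 ≈ 3612.7)
B/N = -4046/(5*7962459/2204) = -4046/5*2204/7962459 = -8917384/39812295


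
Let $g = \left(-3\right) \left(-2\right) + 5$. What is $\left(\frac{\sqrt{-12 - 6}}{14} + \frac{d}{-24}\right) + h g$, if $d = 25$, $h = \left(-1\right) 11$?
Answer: $- \frac{2929}{24} + \frac{3 i \sqrt{2}}{14} \approx -122.04 + 0.30305 i$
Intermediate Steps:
$h = -11$
$g = 11$ ($g = 6 + 5 = 11$)
$\left(\frac{\sqrt{-12 - 6}}{14} + \frac{d}{-24}\right) + h g = \left(\frac{\sqrt{-12 - 6}}{14} + \frac{25}{-24}\right) - 121 = \left(\sqrt{-18} \cdot \frac{1}{14} + 25 \left(- \frac{1}{24}\right)\right) - 121 = \left(3 i \sqrt{2} \cdot \frac{1}{14} - \frac{25}{24}\right) - 121 = \left(\frac{3 i \sqrt{2}}{14} - \frac{25}{24}\right) - 121 = \left(- \frac{25}{24} + \frac{3 i \sqrt{2}}{14}\right) - 121 = - \frac{2929}{24} + \frac{3 i \sqrt{2}}{14}$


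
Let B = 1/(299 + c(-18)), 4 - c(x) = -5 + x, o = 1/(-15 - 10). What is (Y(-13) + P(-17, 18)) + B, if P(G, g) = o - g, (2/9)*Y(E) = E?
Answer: -311888/4075 ≈ -76.537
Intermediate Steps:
o = -1/25 (o = 1/(-25) = -1/25 ≈ -0.040000)
Y(E) = 9*E/2
c(x) = 9 - x (c(x) = 4 - (-5 + x) = 4 + (5 - x) = 9 - x)
B = 1/326 (B = 1/(299 + (9 - 1*(-18))) = 1/(299 + (9 + 18)) = 1/(299 + 27) = 1/326 ≈ 0.0030675)
P(G, g) = -1/25 - g
(Y(-13) + P(-17, 18)) + B = ((9/2)*(-13) + (-1/25 - 1*18)) + 1/326 = (-117/2 + (-1/25 - 18)) + 1/326 = (-117/2 - 451/25) + 1/326 = -3827/50 + 1/326 = -311888/4075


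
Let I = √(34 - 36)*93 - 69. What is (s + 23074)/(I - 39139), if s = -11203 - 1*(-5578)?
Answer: -342070196/768642281 - 1622757*I*√2/1537284562 ≈ -0.44503 - 0.0014928*I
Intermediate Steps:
s = -5625 (s = -11203 + 5578 = -5625)
I = -69 + 93*I*√2 (I = √(-2)*93 - 69 = (I*√2)*93 - 69 = 93*I*√2 - 69 = -69 + 93*I*√2 ≈ -69.0 + 131.52*I)
(s + 23074)/(I - 39139) = (-5625 + 23074)/((-69 + 93*I*√2) - 39139) = 17449/(-39208 + 93*I*√2)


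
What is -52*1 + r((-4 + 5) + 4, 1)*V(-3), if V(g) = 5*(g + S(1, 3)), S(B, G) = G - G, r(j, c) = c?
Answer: -67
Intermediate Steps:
S(B, G) = 0
V(g) = 5*g (V(g) = 5*(g + 0) = 5*g)
-52*1 + r((-4 + 5) + 4, 1)*V(-3) = -52*1 + 1*(5*(-3)) = -52 + 1*(-15) = -52 - 15 = -67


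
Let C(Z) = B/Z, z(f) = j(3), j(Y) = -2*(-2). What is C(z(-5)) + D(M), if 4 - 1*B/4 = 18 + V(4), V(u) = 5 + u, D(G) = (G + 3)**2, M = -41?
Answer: 1421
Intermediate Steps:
D(G) = (3 + G)**2
B = -92 (B = 16 - 4*(18 + (5 + 4)) = 16 - 4*(18 + 9) = 16 - 4*27 = 16 - 108 = -92)
j(Y) = 4
z(f) = 4
C(Z) = -92/Z
C(z(-5)) + D(M) = -92/4 + (3 - 41)**2 = -92*1/4 + (-38)**2 = -23 + 1444 = 1421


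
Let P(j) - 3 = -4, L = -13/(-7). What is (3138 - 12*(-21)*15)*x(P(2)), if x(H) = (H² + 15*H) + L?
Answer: -588030/7 ≈ -84004.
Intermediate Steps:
L = 13/7 (L = -13*(-⅐) = 13/7 ≈ 1.8571)
P(j) = -1 (P(j) = 3 - 4 = -1)
x(H) = 13/7 + H² + 15*H (x(H) = (H² + 15*H) + 13/7 = 13/7 + H² + 15*H)
(3138 - 12*(-21)*15)*x(P(2)) = (3138 - 12*(-21)*15)*(13/7 + (-1)² + 15*(-1)) = (3138 + 252*15)*(13/7 + 1 - 15) = (3138 + 3780)*(-85/7) = 6918*(-85/7) = -588030/7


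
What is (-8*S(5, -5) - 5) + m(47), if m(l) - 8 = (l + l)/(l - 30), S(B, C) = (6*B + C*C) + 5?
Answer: -8015/17 ≈ -471.47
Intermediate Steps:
S(B, C) = 5 + C² + 6*B (S(B, C) = (6*B + C²) + 5 = (C² + 6*B) + 5 = 5 + C² + 6*B)
m(l) = 8 + 2*l/(-30 + l) (m(l) = 8 + (l + l)/(l - 30) = 8 + (2*l)/(-30 + l) = 8 + 2*l/(-30 + l))
(-8*S(5, -5) - 5) + m(47) = (-8*(5 + (-5)² + 6*5) - 5) + 10*(-24 + 47)/(-30 + 47) = (-8*(5 + 25 + 30) - 5) + 10*23/17 = (-8*60 - 5) + 10*(1/17)*23 = (-480 - 5) + 230/17 = -485 + 230/17 = -8015/17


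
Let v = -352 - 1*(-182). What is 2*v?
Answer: -340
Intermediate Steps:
v = -170 (v = -352 + 182 = -170)
2*v = 2*(-170) = -340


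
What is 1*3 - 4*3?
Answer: -9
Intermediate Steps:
1*3 - 4*3 = 3 - 12 = -9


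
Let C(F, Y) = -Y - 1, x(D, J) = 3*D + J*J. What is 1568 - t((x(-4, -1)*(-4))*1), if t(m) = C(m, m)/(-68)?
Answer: 106579/68 ≈ 1567.3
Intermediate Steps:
x(D, J) = J**2 + 3*D (x(D, J) = 3*D + J**2 = J**2 + 3*D)
C(F, Y) = -1 - Y
t(m) = 1/68 + m/68 (t(m) = (-1 - m)/(-68) = (-1 - m)*(-1/68) = 1/68 + m/68)
1568 - t((x(-4, -1)*(-4))*1) = 1568 - (1/68 + ((((-1)**2 + 3*(-4))*(-4))*1)/68) = 1568 - (1/68 + (((1 - 12)*(-4))*1)/68) = 1568 - (1/68 + (-11*(-4)*1)/68) = 1568 - (1/68 + (44*1)/68) = 1568 - (1/68 + (1/68)*44) = 1568 - (1/68 + 11/17) = 1568 - 1*45/68 = 1568 - 45/68 = 106579/68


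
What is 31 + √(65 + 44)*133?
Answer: 31 + 133*√109 ≈ 1419.6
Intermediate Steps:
31 + √(65 + 44)*133 = 31 + √109*133 = 31 + 133*√109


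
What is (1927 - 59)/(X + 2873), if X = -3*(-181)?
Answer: 467/854 ≈ 0.54684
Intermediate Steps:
X = 543
(1927 - 59)/(X + 2873) = (1927 - 59)/(543 + 2873) = 1868/3416 = 1868*(1/3416) = 467/854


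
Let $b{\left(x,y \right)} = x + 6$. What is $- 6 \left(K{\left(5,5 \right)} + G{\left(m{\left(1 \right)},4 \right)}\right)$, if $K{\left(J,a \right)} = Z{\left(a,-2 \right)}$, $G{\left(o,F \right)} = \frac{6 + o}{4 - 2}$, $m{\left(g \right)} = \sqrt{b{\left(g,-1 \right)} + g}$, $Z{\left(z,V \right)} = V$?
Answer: $-6 - 6 \sqrt{2} \approx -14.485$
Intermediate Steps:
$b{\left(x,y \right)} = 6 + x$
$m{\left(g \right)} = \sqrt{6 + 2 g}$ ($m{\left(g \right)} = \sqrt{\left(6 + g\right) + g} = \sqrt{6 + 2 g}$)
$G{\left(o,F \right)} = 3 + \frac{o}{2}$ ($G{\left(o,F \right)} = \frac{6 + o}{2} = \left(6 + o\right) \frac{1}{2} = 3 + \frac{o}{2}$)
$K{\left(J,a \right)} = -2$
$- 6 \left(K{\left(5,5 \right)} + G{\left(m{\left(1 \right)},4 \right)}\right) = - 6 \left(-2 + \left(3 + \frac{\sqrt{6 + 2 \cdot 1}}{2}\right)\right) = - 6 \left(-2 + \left(3 + \frac{\sqrt{6 + 2}}{2}\right)\right) = - 6 \left(-2 + \left(3 + \frac{\sqrt{8}}{2}\right)\right) = - 6 \left(-2 + \left(3 + \frac{2 \sqrt{2}}{2}\right)\right) = - 6 \left(-2 + \left(3 + \sqrt{2}\right)\right) = - 6 \left(1 + \sqrt{2}\right) = -6 - 6 \sqrt{2}$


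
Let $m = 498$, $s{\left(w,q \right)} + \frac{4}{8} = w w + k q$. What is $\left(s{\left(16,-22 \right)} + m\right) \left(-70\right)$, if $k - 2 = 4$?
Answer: $-43505$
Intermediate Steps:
$k = 6$ ($k = 2 + 4 = 6$)
$s{\left(w,q \right)} = - \frac{1}{2} + w^{2} + 6 q$ ($s{\left(w,q \right)} = - \frac{1}{2} + \left(w w + 6 q\right) = - \frac{1}{2} + \left(w^{2} + 6 q\right) = - \frac{1}{2} + w^{2} + 6 q$)
$\left(s{\left(16,-22 \right)} + m\right) \left(-70\right) = \left(\left(- \frac{1}{2} + 16^{2} + 6 \left(-22\right)\right) + 498\right) \left(-70\right) = \left(\left(- \frac{1}{2} + 256 - 132\right) + 498\right) \left(-70\right) = \left(\frac{247}{2} + 498\right) \left(-70\right) = \frac{1243}{2} \left(-70\right) = -43505$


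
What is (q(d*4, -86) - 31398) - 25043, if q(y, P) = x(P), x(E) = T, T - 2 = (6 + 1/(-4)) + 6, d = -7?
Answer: -225709/4 ≈ -56427.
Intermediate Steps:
T = 55/4 (T = 2 + ((6 + 1/(-4)) + 6) = 2 + ((6 - ¼) + 6) = 2 + (23/4 + 6) = 2 + 47/4 = 55/4 ≈ 13.750)
x(E) = 55/4
q(y, P) = 55/4
(q(d*4, -86) - 31398) - 25043 = (55/4 - 31398) - 25043 = -125537/4 - 25043 = -225709/4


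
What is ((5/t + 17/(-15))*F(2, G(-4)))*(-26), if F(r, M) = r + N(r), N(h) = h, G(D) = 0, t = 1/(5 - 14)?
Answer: 71968/15 ≈ 4797.9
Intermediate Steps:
t = -⅑ (t = 1/(-9) = -⅑ ≈ -0.11111)
F(r, M) = 2*r (F(r, M) = r + r = 2*r)
((5/t + 17/(-15))*F(2, G(-4)))*(-26) = ((5/(-⅑) + 17/(-15))*(2*2))*(-26) = ((5*(-9) + 17*(-1/15))*4)*(-26) = ((-45 - 17/15)*4)*(-26) = -692/15*4*(-26) = -2768/15*(-26) = 71968/15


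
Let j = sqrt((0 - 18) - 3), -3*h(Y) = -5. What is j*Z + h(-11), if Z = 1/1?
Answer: 5/3 + I*sqrt(21) ≈ 1.6667 + 4.5826*I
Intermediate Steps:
h(Y) = 5/3 (h(Y) = -1/3*(-5) = 5/3)
Z = 1
j = I*sqrt(21) (j = sqrt(-18 - 3) = sqrt(-21) = I*sqrt(21) ≈ 4.5826*I)
j*Z + h(-11) = (I*sqrt(21))*1 + 5/3 = I*sqrt(21) + 5/3 = 5/3 + I*sqrt(21)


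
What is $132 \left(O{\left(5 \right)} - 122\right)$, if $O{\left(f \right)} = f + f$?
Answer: $-14784$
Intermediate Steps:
$O{\left(f \right)} = 2 f$
$132 \left(O{\left(5 \right)} - 122\right) = 132 \left(2 \cdot 5 - 122\right) = 132 \left(10 - 122\right) = 132 \left(-112\right) = -14784$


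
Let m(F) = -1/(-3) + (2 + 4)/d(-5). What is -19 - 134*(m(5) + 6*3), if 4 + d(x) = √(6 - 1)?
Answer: -72049/33 + 804*√5/11 ≈ -2019.9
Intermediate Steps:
d(x) = -4 + √5 (d(x) = -4 + √(6 - 1) = -4 + √5)
m(F) = ⅓ + 6/(-4 + √5) (m(F) = -1/(-3) + (2 + 4)/(-4 + √5) = -1*(-⅓) + 6/(-4 + √5) = ⅓ + 6/(-4 + √5))
-19 - 134*(m(5) + 6*3) = -19 - 134*((-61/33 - 6*√5/11) + 6*3) = -19 - 134*((-61/33 - 6*√5/11) + 18) = -19 - 134*(533/33 - 6*√5/11) = -19 + (-71422/33 + 804*√5/11) = -72049/33 + 804*√5/11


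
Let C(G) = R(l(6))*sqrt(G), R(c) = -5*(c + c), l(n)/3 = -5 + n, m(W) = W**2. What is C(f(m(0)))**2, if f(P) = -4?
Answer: -3600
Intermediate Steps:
l(n) = -15 + 3*n (l(n) = 3*(-5 + n) = -15 + 3*n)
R(c) = -10*c
C(G) = -30*sqrt(G) (C(G) = (-10*(-15 + 3*6))*sqrt(G) = (-10*(-15 + 18))*sqrt(G) = (-10*3)*sqrt(G) = -30*sqrt(G))
C(f(m(0)))**2 = (-60*I)**2 = -3600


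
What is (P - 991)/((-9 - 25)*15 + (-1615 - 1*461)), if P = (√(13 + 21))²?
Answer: 319/862 ≈ 0.37007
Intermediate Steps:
P = 34 (P = (√34)² = 34)
(P - 991)/((-9 - 25)*15 + (-1615 - 1*461)) = (34 - 991)/((-9 - 25)*15 + (-1615 - 1*461)) = -957/(-34*15 + (-1615 - 461)) = -957/(-510 - 2076) = -957/(-2586) = -957*(-1/2586) = 319/862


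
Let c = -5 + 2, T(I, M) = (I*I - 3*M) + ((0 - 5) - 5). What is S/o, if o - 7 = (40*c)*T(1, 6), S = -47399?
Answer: -47399/3247 ≈ -14.598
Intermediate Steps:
T(I, M) = -10 + I² - 3*M (T(I, M) = (I² - 3*M) + (-5 - 5) = (I² - 3*M) - 10 = -10 + I² - 3*M)
c = -3
o = 3247 (o = 7 + (40*(-3))*(-10 + 1² - 3*6) = 7 - 120*(-10 + 1 - 18) = 7 - 120*(-27) = 7 + 3240 = 3247)
S/o = -47399/3247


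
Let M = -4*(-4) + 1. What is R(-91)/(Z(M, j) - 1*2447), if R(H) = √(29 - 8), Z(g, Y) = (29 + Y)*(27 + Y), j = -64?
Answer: -√21/1152 ≈ -0.0039779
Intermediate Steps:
M = 17 (M = 16 + 1 = 17)
Z(g, Y) = (27 + Y)*(29 + Y)
R(H) = √21
R(-91)/(Z(M, j) - 1*2447) = √21/((783 + (-64)² + 56*(-64)) - 1*2447) = √21/((783 + 4096 - 3584) - 2447) = √21/(1295 - 2447) = √21/(-1152) = √21*(-1/1152) = -√21/1152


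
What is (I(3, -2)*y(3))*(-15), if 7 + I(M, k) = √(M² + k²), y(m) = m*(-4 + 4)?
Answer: 0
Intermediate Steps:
y(m) = 0 (y(m) = m*0 = 0)
I(M, k) = -7 + √(M² + k²)
(I(3, -2)*y(3))*(-15) = ((-7 + √(3² + (-2)²))*0)*(-15) = ((-7 + √(9 + 4))*0)*(-15) = ((-7 + √13)*0)*(-15) = 0*(-15) = 0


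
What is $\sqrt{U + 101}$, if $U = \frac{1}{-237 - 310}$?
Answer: $\frac{\sqrt{30219562}}{547} \approx 10.05$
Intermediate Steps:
$U = - \frac{1}{547}$ ($U = \frac{1}{-547} = - \frac{1}{547} \approx -0.0018282$)
$\sqrt{U + 101} = \sqrt{- \frac{1}{547} + 101} = \sqrt{\frac{55246}{547}} = \frac{\sqrt{30219562}}{547}$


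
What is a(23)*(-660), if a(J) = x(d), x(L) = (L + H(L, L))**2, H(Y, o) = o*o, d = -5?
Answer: -264000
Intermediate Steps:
H(Y, o) = o**2
x(L) = (L + L**2)**2
a(J) = 400 (a(J) = (-5)**2*(1 - 5)**2 = 25*(-4)**2 = 25*16 = 400)
a(23)*(-660) = 400*(-660) = -264000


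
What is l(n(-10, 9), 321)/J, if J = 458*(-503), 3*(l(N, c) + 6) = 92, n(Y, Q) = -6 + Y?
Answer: -37/345561 ≈ -0.00010707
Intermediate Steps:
l(N, c) = 74/3 (l(N, c) = -6 + (1/3)*92 = -6 + 92/3 = 74/3)
J = -230374
l(n(-10, 9), 321)/J = (74/3)/(-230374) = (74/3)*(-1/230374) = -37/345561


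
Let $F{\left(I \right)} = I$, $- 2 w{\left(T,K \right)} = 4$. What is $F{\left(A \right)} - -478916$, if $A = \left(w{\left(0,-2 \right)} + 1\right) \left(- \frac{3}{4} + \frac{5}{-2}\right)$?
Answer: $\frac{1915677}{4} \approx 4.7892 \cdot 10^{5}$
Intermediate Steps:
$w{\left(T,K \right)} = -2$ ($w{\left(T,K \right)} = \left(- \frac{1}{2}\right) 4 = -2$)
$A = \frac{13}{4}$ ($A = \left(-2 + 1\right) \left(- \frac{3}{4} + \frac{5}{-2}\right) = - (\left(-3\right) \frac{1}{4} + 5 \left(- \frac{1}{2}\right)) = - (- \frac{3}{4} - \frac{5}{2}) = \left(-1\right) \left(- \frac{13}{4}\right) = \frac{13}{4} \approx 3.25$)
$F{\left(A \right)} - -478916 = \frac{13}{4} - -478916 = \frac{13}{4} + 478916 = \frac{1915677}{4}$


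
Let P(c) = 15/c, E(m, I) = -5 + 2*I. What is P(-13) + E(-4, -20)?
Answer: -600/13 ≈ -46.154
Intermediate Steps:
P(-13) + E(-4, -20) = 15/(-13) + (-5 + 2*(-20)) = 15*(-1/13) + (-5 - 40) = -15/13 - 45 = -600/13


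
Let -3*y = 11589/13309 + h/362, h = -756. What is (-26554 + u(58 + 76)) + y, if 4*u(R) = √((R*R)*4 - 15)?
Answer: -63965722935/2408929 + √71809/4 ≈ -26487.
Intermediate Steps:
y = 977731/2408929 (y = -(11589/13309 - 756/362)/3 = -(11589*(1/13309) - 756*1/362)/3 = -(11589/13309 - 378/181)/3 = -⅓*(-2933193/2408929) = 977731/2408929 ≈ 0.40588)
u(R) = √(-15 + 4*R²)/4 (u(R) = √((R*R)*4 - 15)/4 = √(R²*4 - 15)/4 = √(4*R² - 15)/4 = √(-15 + 4*R²)/4)
(-26554 + u(58 + 76)) + y = (-26554 + √(-15 + 4*(58 + 76)²)/4) + 977731/2408929 = (-26554 + √(-15 + 4*134²)/4) + 977731/2408929 = (-26554 + √(-15 + 4*17956)/4) + 977731/2408929 = (-26554 + √(-15 + 71824)/4) + 977731/2408929 = (-26554 + √71809/4) + 977731/2408929 = -63965722935/2408929 + √71809/4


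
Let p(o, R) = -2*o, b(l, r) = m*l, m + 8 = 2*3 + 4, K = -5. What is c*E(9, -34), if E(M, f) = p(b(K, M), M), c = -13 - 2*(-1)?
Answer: -220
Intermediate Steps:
m = 2 (m = -8 + (2*3 + 4) = -8 + (6 + 4) = -8 + 10 = 2)
c = -11 (c = -13 + 2 = -11)
b(l, r) = 2*l
E(M, f) = 20 (E(M, f) = -4*(-5) = -2*(-10) = 20)
c*E(9, -34) = -11*20 = -220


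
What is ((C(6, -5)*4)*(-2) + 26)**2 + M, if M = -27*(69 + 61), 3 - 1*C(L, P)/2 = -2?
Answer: -594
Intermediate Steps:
C(L, P) = 10 (C(L, P) = 6 - 2*(-2) = 6 + 4 = 10)
M = -3510 (M = -27*130 = -3510)
((C(6, -5)*4)*(-2) + 26)**2 + M = ((10*4)*(-2) + 26)**2 - 3510 = (40*(-2) + 26)**2 - 3510 = (-80 + 26)**2 - 3510 = (-54)**2 - 3510 = 2916 - 3510 = -594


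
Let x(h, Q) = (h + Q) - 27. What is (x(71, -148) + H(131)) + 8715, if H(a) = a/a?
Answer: 8612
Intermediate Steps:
x(h, Q) = -27 + Q + h (x(h, Q) = (Q + h) - 27 = -27 + Q + h)
H(a) = 1
(x(71, -148) + H(131)) + 8715 = ((-27 - 148 + 71) + 1) + 8715 = (-104 + 1) + 8715 = -103 + 8715 = 8612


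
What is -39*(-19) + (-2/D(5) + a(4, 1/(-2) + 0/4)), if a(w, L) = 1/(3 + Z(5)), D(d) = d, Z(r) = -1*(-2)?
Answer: 3704/5 ≈ 740.80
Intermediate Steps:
Z(r) = 2
a(w, L) = ⅕ (a(w, L) = 1/(3 + 2) = 1/5 = ⅕)
-39*(-19) + (-2/D(5) + a(4, 1/(-2) + 0/4)) = -39*(-19) + (-2/5 + ⅕) = 741 + (-2*⅕ + ⅕) = 741 + (-⅖ + ⅕) = 741 - ⅕ = 3704/5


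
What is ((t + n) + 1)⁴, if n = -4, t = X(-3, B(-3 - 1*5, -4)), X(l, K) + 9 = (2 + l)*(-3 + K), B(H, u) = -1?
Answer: 4096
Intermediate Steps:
X(l, K) = -9 + (-3 + K)*(2 + l) (X(l, K) = -9 + (2 + l)*(-3 + K) = -9 + (-3 + K)*(2 + l))
t = -5 (t = -15 - 3*(-3) + 2*(-1) - 1*(-3) = -15 + 9 - 2 + 3 = -5)
((t + n) + 1)⁴ = ((-5 - 4) + 1)⁴ = (-9 + 1)⁴ = (-8)⁴ = 4096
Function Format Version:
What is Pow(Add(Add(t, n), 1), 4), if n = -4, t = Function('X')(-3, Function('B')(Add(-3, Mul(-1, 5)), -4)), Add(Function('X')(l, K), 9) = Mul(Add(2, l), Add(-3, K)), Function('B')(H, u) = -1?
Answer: 4096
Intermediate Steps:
Function('X')(l, K) = Add(-9, Mul(Add(-3, K), Add(2, l))) (Function('X')(l, K) = Add(-9, Mul(Add(2, l), Add(-3, K))) = Add(-9, Mul(Add(-3, K), Add(2, l))))
t = -5 (t = Add(-15, Mul(-3, -3), Mul(2, -1), Mul(-1, -3)) = Add(-15, 9, -2, 3) = -5)
Pow(Add(Add(t, n), 1), 4) = Pow(Add(Add(-5, -4), 1), 4) = Pow(Add(-9, 1), 4) = Pow(-8, 4) = 4096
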